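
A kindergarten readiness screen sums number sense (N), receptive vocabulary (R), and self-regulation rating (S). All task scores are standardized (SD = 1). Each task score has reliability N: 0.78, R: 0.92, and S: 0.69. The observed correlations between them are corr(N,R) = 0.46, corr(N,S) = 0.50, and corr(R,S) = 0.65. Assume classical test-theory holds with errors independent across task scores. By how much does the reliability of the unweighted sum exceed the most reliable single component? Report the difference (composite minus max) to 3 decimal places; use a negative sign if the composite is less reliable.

-0.018

Var(sum) = 3 + 3.22 = 6.22; true-score variance = 2.39 + 3.22 = 5.61; composite reliability = 0.9019.
Max component reliability = 0.9200.
Difference = 0.9019 − 0.9200 = -0.018.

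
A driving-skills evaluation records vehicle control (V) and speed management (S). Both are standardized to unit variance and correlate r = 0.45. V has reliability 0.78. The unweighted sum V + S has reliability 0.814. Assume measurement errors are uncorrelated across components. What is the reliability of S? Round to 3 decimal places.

Var(V+S) = 2 + 2·0.45 = 2.900.
True-score variance = ρ_V + ρ_S + 2·0.45, so 0.814 = (0.78 + ρ_S + 0.90) / 2.900.
ρ_S = 0.814·2.900 − 0.78 − 0.90 = 0.681.

0.681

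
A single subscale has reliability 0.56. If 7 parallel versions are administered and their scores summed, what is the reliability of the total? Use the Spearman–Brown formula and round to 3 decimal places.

ρ_k = kρ / (1 + (k−1)ρ) = 7·0.56 / (1 + 6·0.56) = 3.920 / 4.360 = 0.899.

0.899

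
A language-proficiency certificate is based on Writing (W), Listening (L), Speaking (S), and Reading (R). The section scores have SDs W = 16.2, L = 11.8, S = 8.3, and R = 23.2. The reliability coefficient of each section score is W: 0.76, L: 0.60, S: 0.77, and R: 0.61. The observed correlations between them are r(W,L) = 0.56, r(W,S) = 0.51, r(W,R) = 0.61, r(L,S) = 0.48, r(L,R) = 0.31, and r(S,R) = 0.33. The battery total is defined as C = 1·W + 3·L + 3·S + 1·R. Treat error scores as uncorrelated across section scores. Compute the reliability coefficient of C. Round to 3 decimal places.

Var(C) = 16.2² + 3²·11.8² + 3²·8.3² + 23.2² + 2·[3·16.2·11.8·0.56 + 3·16.2·8.3·0.51 + 16.2·23.2·0.61 + 9·11.8·8.3·0.48 + 3·11.8·23.2·0.31 + 3·8.3·23.2·0.33] = 2673.85 + 3248.93 = 5922.78.
Under uncorrelated errors the observed covariances equal the true-score covariances, so only the own-variance terms attenuate.
True-score variance = [16.2²·0.76 + 3²·11.8²·0.60 + 3²·8.3²·0.77 + 23.2²·0.61] + 3248.93 = 1757.08 + 3248.93 = 5006.02.
Reliability = 5006.02 / 5922.78 = 0.845.

0.845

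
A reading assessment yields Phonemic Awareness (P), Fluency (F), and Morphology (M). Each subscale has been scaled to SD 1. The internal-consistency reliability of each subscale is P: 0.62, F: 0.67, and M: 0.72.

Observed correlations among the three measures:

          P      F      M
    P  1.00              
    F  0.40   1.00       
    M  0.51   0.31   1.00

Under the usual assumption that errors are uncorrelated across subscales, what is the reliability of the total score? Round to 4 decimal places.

0.8180

Var(P+F+M) = 3 + 2·[0.40 + 0.51 + 0.31] = 3 + 2.44 = 5.44.
Because errors are independent across components, Cov(Tᵢ,Tⱼ) = Cov(Xᵢ,Xⱼ); the off-diagonal part of the true-score variance is the same as above.
True-score variance = [0.62 + 0.67 + 0.72] + 2.44 = 2.01 + 2.44 = 4.45.
Reliability = 4.45 / 5.44 = 0.8180.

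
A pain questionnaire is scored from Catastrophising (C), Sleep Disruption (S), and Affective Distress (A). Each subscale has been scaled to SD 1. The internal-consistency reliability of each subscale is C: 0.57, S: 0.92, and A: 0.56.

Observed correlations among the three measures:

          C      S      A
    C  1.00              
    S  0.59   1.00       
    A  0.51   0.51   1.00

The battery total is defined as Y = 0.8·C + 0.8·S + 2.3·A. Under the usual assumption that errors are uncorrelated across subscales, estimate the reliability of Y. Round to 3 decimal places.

0.760

Var(Y) = 0.8² + 0.8² + 2.3² + 2·[0.64·0.59 + 1.84·0.51 + 1.84·0.51] = 6.57 + 4.5088 = 11.0788.
Because errors are independent across components, Cov(Tᵢ,Tⱼ) = Cov(Xᵢ,Xⱼ); the off-diagonal part of the true-score variance is the same as above.
True-score variance = [0.8²·0.57 + 0.8²·0.92 + 2.3²·0.56] + 4.5088 = 3.916 + 4.5088 = 8.4248.
Reliability = 8.4248 / 11.0788 = 0.760.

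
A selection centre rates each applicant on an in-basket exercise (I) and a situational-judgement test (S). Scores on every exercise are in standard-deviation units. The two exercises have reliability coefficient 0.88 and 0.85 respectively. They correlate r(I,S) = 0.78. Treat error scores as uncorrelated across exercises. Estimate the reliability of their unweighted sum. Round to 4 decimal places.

0.9242

Var(I+S) = 2 + 2·[0.78] = 2 + 1.56 = 3.56.
Because errors are independent across components, Cov(Tᵢ,Tⱼ) = Cov(Xᵢ,Xⱼ); the off-diagonal part of the true-score variance is the same as above.
True-score variance = [0.88 + 0.85] + 1.56 = 1.73 + 1.56 = 3.29.
Reliability = 3.29 / 3.56 = 0.9242.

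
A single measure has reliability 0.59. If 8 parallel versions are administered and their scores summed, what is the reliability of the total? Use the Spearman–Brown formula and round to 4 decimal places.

0.9201

ρ_k = kρ / (1 + (k−1)ρ) = 8·0.59 / (1 + 7·0.59) = 4.720 / 5.130 = 0.9201.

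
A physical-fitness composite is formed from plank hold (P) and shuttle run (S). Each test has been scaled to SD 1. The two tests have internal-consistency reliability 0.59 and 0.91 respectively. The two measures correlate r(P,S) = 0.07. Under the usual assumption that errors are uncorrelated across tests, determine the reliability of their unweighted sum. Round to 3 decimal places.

Var(P+S) = 2 + 2·[0.07] = 2 + 0.14 = 2.14.
With uncorrelated errors the cross-covariances are all true-score covariance, so they carry over unchanged; only the diagonal terms shrink to ρᵢσᵢ².
True-score variance = [0.59 + 0.91] + 0.14 = 1.5 + 0.14 = 1.64.
Reliability = 1.64 / 2.14 = 0.766.

0.766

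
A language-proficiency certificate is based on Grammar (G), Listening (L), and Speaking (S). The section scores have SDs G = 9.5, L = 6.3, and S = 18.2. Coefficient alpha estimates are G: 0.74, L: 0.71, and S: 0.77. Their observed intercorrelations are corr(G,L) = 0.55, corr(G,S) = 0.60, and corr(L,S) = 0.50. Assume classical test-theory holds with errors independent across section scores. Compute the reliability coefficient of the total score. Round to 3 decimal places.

Var(G+L+S) = 9.5² + 6.3² + 18.2² + 2·[9.5·6.3·0.55 + 9.5·18.2·0.60 + 6.3·18.2·0.50] = 461.18 + 387.975 = 849.155.
With uncorrelated errors the cross-covariances are all true-score covariance, so they carry over unchanged; only the diagonal terms shrink to ρᵢσᵢ².
True-score variance = [9.5²·0.74 + 6.3²·0.71 + 18.2²·0.77] + 387.975 = 350.02 + 387.975 = 737.995.
Reliability = 737.995 / 849.155 = 0.869.

0.869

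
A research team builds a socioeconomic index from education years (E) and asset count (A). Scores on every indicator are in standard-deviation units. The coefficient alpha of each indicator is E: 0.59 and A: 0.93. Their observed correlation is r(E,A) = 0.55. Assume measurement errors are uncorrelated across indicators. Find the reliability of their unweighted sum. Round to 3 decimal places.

Var(E+A) = 2 + 2·[0.55] = 2 + 1.1 = 3.1.
Because errors are independent across components, Cov(Tᵢ,Tⱼ) = Cov(Xᵢ,Xⱼ); the off-diagonal part of the true-score variance is the same as above.
True-score variance = [0.59 + 0.93] + 1.1 = 1.52 + 1.1 = 2.62.
Reliability = 2.62 / 3.1 = 0.845.

0.845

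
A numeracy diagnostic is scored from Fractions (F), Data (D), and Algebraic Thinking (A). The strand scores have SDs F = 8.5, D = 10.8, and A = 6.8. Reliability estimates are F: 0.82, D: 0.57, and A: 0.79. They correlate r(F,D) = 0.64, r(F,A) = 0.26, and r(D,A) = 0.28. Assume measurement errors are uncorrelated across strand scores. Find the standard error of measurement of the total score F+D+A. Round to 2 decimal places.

Var(total) = 235.13 + 188.686 = 423.816.
True-score variance = 162.259 + 188.686 = 350.946, so reliability = 0.8281.
Error variance = 423.816 − 350.946 = 72.8706; SEM = √72.8706 = 8.54.

8.54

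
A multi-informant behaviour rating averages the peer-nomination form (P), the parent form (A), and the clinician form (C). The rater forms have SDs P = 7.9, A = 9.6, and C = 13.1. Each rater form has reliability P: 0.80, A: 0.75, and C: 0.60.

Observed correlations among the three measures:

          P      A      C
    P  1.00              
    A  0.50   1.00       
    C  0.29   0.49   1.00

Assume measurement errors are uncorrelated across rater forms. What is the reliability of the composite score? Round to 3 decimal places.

0.822

Var(P+A+C) = 7.9² + 9.6² + 13.1² + 2·[7.9·9.6·0.50 + 7.9·13.1·0.29 + 9.6·13.1·0.49] = 326.18 + 259.109 = 585.289.
With uncorrelated errors the cross-covariances are all true-score covariance, so they carry over unchanged; only the diagonal terms shrink to ρᵢσᵢ².
True-score variance = [7.9²·0.80 + 9.6²·0.75 + 13.1²·0.60] + 259.109 = 222.014 + 259.109 = 481.123.
Reliability = 481.123 / 585.289 = 0.822.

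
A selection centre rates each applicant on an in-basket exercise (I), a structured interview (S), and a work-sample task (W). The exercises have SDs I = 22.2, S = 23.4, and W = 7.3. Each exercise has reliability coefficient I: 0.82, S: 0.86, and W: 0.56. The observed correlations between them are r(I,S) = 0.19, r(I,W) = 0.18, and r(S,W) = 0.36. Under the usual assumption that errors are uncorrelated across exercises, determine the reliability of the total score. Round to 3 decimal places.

Var(I+S+W) = 22.2² + 23.4² + 7.3² + 2·[22.2·23.4·0.19 + 22.2·7.3·0.18 + 23.4·7.3·0.36] = 1093.69 + 378.734 = 1472.42.
With uncorrelated errors the cross-covariances are all true-score covariance, so they carry over unchanged; only the diagonal terms shrink to ρᵢσᵢ².
True-score variance = [22.2²·0.82 + 23.4²·0.86 + 7.3²·0.56] + 378.734 = 904.873 + 378.734 = 1283.61.
Reliability = 1283.61 / 1472.42 = 0.872.

0.872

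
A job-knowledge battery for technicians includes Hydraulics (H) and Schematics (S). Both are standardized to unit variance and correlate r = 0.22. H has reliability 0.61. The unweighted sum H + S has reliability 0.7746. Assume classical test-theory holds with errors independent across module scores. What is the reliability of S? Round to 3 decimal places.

Var(H+S) = 2 + 2·0.22 = 2.440.
True-score variance = ρ_H + ρ_S + 2·0.22, so 0.7746 = (0.61 + ρ_S + 0.44) / 2.440.
ρ_S = 0.7746·2.440 − 0.61 − 0.44 = 0.840.

0.840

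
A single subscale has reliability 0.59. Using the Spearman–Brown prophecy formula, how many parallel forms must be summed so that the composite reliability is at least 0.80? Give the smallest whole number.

3

k ≥ ρ*(1−ρ₁)/(ρ₁(1−ρ*)) = 0.80·0.41 / (0.59·0.20) = 2.780.
Smallest integer k = 3.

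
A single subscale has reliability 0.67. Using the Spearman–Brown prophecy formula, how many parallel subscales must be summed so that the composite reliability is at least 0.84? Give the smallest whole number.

3

k ≥ ρ*(1−ρ₁)/(ρ₁(1−ρ*)) = 0.84·0.33 / (0.67·0.16) = 2.586.
Smallest integer k = 3.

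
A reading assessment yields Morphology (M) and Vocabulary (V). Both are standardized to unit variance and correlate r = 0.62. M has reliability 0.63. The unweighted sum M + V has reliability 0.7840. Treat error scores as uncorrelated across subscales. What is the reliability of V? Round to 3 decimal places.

0.670

Var(M+V) = 2 + 2·0.62 = 3.240.
True-score variance = ρ_M + ρ_V + 2·0.62, so 0.7840 = (0.63 + ρ_V + 1.24) / 3.240.
ρ_V = 0.7840·3.240 − 0.63 − 1.24 = 0.670.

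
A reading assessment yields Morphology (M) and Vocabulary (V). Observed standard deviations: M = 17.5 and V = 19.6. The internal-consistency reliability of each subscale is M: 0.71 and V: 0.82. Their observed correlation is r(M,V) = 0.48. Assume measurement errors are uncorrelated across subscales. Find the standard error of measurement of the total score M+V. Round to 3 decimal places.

12.568

Var(total) = 690.41 + 329.28 = 1019.69.
True-score variance = 532.449 + 329.28 = 861.729, so reliability = 0.8451.
Error variance = 1019.69 − 861.729 = 157.961; SEM = √157.961 = 12.568.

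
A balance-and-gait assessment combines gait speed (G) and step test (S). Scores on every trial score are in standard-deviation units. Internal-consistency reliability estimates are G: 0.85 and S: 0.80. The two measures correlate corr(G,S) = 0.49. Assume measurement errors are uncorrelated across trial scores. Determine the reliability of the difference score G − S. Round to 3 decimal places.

0.657

Var(G−S) = 1 + 1 − 2·0.49 = 2 − 0.98 = 1.02.
Because errors are independent across components, Cov(Tᵢ,Tⱼ) = Cov(Xᵢ,Xⱼ); the off-diagonal part of the true-score variance is the same as above.
True-score variance = [0.85 + 0.80] − 0.98 = 1.65 − 0.98 = 0.67.
Reliability = 0.67 / 1.02 = 0.657.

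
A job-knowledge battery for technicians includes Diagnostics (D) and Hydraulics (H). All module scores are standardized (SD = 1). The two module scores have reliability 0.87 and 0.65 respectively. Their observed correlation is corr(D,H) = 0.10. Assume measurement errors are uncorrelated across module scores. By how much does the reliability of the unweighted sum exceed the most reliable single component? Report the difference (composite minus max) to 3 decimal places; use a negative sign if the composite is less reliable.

-0.088

Var(sum) = 2 + 0.2 = 2.2; true-score variance = 1.52 + 0.2 = 1.72; composite reliability = 0.7818.
Max component reliability = 0.8700.
Difference = 0.7818 − 0.8700 = -0.088.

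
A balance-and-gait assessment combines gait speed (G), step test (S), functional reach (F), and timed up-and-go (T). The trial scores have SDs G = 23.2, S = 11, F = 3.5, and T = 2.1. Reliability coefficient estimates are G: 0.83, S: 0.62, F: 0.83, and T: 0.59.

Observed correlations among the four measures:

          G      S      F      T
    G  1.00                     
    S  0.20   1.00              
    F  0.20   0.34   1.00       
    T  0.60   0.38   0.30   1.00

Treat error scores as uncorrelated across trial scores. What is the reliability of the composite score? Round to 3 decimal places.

Var(G+S+F+T) = 23.2² + 11² + 3.5² + 2.1² + 2·[23.2·11·0.20 + 23.2·3.5·0.20 + 23.2·2.1·0.60 + 11·3.5·0.34 + 11·2.1·0.38 + 3.5·2.1·0.30] = 675.9 + 241.17 = 917.07.
Under uncorrelated errors the observed covariances equal the true-score covariances, so only the own-variance terms attenuate.
True-score variance = [23.2²·0.83 + 11²·0.62 + 3.5²·0.83 + 2.1²·0.59] + 241.17 = 534.529 + 241.17 = 775.699.
Reliability = 775.699 / 917.07 = 0.846.

0.846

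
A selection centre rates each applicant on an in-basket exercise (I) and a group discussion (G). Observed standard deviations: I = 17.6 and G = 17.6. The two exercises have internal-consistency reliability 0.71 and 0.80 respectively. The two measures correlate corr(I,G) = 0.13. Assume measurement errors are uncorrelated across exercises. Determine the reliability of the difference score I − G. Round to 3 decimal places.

0.718

Var(I−G) = 17.6² + 17.6² − 2·17.6·17.6·0.13 = 619.52 − 80.5376 = 538.982.
Under uncorrelated errors the observed covariances equal the true-score covariances, so only the own-variance terms attenuate.
True-score variance = [17.6²·0.71 + 17.6²·0.80] − 80.5376 = 467.738 − 80.5376 = 387.2.
Reliability = 387.2 / 538.982 = 0.718.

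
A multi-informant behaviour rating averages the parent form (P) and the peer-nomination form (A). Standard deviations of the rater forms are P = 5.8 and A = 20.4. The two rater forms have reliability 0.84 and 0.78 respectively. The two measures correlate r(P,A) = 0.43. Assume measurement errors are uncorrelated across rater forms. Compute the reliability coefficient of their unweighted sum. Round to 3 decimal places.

Var(P+A) = 5.8² + 20.4² + 2·[5.8·20.4·0.43] = 449.8 + 101.755 = 551.555.
Under uncorrelated errors the observed covariances equal the true-score covariances, so only the own-variance terms attenuate.
True-score variance = [5.8²·0.84 + 20.4²·0.78] + 101.755 = 352.862 + 101.755 = 454.618.
Reliability = 454.618 / 551.555 = 0.824.

0.824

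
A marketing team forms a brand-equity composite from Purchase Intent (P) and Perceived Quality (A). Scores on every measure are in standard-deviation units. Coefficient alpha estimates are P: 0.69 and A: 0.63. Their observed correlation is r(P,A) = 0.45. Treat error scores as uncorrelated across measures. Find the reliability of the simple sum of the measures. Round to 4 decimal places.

Var(P+A) = 2 + 2·[0.45] = 2 + 0.9 = 2.9.
Under uncorrelated errors the observed covariances equal the true-score covariances, so only the own-variance terms attenuate.
True-score variance = [0.69 + 0.63] + 0.9 = 1.32 + 0.9 = 2.22.
Reliability = 2.22 / 2.9 = 0.7655.

0.7655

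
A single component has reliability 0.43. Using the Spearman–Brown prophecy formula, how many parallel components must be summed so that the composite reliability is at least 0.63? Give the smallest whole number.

k ≥ ρ*(1−ρ₁)/(ρ₁(1−ρ*)) = 0.63·0.57 / (0.43·0.37) = 2.257.
Smallest integer k = 3.

3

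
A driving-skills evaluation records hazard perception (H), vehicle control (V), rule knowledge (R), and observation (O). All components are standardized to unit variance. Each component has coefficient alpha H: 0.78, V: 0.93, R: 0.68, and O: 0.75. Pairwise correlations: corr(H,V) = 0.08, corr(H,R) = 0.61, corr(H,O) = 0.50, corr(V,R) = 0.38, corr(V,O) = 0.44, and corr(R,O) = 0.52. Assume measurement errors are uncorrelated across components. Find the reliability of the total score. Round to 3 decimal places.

Var(H+V+R+O) = 4 + 2·[0.08 + 0.61 + 0.50 + 0.38 + 0.44 + 0.52] = 4 + 5.06 = 9.06.
Under uncorrelated errors the observed covariances equal the true-score covariances, so only the own-variance terms attenuate.
True-score variance = [0.78 + 0.93 + 0.68 + 0.75] + 5.06 = 3.14 + 5.06 = 8.2.
Reliability = 8.2 / 9.06 = 0.905.

0.905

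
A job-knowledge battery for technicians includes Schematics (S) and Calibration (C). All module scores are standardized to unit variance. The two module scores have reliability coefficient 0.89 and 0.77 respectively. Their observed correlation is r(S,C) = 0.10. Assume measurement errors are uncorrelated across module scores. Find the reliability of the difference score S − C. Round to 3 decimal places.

0.811

Var(S−C) = 1 + 1 − 2·0.10 = 2 − 0.2 = 1.8.
Under uncorrelated errors the observed covariances equal the true-score covariances, so only the own-variance terms attenuate.
True-score variance = [0.89 + 0.77] − 0.2 = 1.66 − 0.2 = 1.46.
Reliability = 1.46 / 1.8 = 0.811.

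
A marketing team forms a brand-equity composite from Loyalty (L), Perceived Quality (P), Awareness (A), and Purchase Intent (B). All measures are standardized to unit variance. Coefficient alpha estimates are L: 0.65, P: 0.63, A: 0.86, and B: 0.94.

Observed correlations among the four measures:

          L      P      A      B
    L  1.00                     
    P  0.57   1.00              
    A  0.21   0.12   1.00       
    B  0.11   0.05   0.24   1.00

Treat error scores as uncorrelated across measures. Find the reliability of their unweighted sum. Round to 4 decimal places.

0.8606

Var(L+P+A+B) = 4 + 2·[0.57 + 0.21 + 0.11 + 0.12 + 0.05 + 0.24] = 4 + 2.6 = 6.6.
With uncorrelated errors the cross-covariances are all true-score covariance, so they carry over unchanged; only the diagonal terms shrink to ρᵢσᵢ².
True-score variance = [0.65 + 0.63 + 0.86 + 0.94] + 2.6 = 3.08 + 2.6 = 5.68.
Reliability = 5.68 / 6.6 = 0.8606.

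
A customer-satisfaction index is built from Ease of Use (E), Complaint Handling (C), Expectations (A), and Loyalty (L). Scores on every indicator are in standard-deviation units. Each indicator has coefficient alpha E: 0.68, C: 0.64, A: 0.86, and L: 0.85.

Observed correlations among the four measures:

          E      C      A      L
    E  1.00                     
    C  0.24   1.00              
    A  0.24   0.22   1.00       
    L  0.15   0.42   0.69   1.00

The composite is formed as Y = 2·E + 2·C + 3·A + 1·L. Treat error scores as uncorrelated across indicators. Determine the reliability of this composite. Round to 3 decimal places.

0.870

Var(Y) = 2² + 2² + 3² + 1 + 2·[4·0.24 + 6·0.24 + 2·0.15 + 6·0.22 + 2·0.42 + 3·0.69] = 18 + 13.86 = 31.86.
Under uncorrelated errors the observed covariances equal the true-score covariances, so only the own-variance terms attenuate.
True-score variance = [2²·0.68 + 2²·0.64 + 3²·0.86 + 0.85] + 13.86 = 13.87 + 13.86 = 27.73.
Reliability = 27.73 / 31.86 = 0.870.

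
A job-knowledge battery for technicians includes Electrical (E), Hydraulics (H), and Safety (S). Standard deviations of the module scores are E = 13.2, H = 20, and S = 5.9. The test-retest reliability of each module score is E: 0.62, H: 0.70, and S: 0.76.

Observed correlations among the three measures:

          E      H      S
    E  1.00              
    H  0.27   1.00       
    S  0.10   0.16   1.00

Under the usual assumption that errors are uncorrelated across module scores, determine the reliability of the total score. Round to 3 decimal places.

Var(E+H+S) = 13.2² + 20² + 5.9² + 2·[13.2·20·0.27 + 13.2·5.9·0.10 + 20·5.9·0.16] = 609.05 + 195.896 = 804.946.
Because errors are independent across components, Cov(Tᵢ,Tⱼ) = Cov(Xᵢ,Xⱼ); the off-diagonal part of the true-score variance is the same as above.
True-score variance = [13.2²·0.62 + 20²·0.70 + 5.9²·0.76] + 195.896 = 414.484 + 195.896 = 610.38.
Reliability = 610.38 / 804.946 = 0.758.

0.758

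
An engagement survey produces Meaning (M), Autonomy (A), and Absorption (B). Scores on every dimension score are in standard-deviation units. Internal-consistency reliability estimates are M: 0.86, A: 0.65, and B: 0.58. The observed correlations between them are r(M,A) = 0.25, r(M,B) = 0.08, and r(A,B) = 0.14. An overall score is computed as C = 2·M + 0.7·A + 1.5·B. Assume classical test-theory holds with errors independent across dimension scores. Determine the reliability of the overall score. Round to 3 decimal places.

Var(C) = 2² + 0.7² + 1.5² + 2·[1.4·0.25 + 3·0.08 + 1.05·0.14] = 6.74 + 1.474 = 8.214.
Under uncorrelated errors the observed covariances equal the true-score covariances, so only the own-variance terms attenuate.
True-score variance = [2²·0.86 + 0.7²·0.65 + 1.5²·0.58] + 1.474 = 5.0635 + 1.474 = 6.5375.
Reliability = 6.5375 / 8.214 = 0.796.

0.796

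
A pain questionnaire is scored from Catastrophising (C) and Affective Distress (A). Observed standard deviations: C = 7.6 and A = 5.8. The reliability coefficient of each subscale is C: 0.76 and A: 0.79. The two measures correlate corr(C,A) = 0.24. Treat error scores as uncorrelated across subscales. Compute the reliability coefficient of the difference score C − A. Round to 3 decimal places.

Var(C−A) = 7.6² + 5.8² − 2·7.6·5.8·0.24 = 91.4 − 21.1584 = 70.2416.
Under uncorrelated errors the observed covariances equal the true-score covariances, so only the own-variance terms attenuate.
True-score variance = [7.6²·0.76 + 5.8²·0.79] − 21.1584 = 70.4732 − 21.1584 = 49.3148.
Reliability = 49.3148 / 70.2416 = 0.702.

0.702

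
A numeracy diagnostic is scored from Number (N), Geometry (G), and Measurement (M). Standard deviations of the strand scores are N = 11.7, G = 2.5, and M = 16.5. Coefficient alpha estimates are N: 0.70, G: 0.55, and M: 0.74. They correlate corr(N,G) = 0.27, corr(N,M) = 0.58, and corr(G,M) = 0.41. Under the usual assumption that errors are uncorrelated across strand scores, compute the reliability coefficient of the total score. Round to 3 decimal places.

0.834

Var(N+G+M) = 11.7² + 2.5² + 16.5² + 2·[11.7·2.5·0.27 + 11.7·16.5·0.58 + 2.5·16.5·0.41] = 415.39 + 273.558 = 688.948.
With uncorrelated errors the cross-covariances are all true-score covariance, so they carry over unchanged; only the diagonal terms shrink to ρᵢσᵢ².
True-score variance = [11.7²·0.70 + 2.5²·0.55 + 16.5²·0.74] + 273.558 = 300.726 + 273.558 = 574.284.
Reliability = 574.284 / 688.948 = 0.834.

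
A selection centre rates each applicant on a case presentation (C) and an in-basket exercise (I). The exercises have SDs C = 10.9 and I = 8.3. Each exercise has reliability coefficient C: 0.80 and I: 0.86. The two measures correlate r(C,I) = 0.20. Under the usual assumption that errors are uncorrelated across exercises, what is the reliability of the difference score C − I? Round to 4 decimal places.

Var(C−I) = 10.9² + 8.3² − 2·10.9·8.3·0.20 = 187.7 − 36.188 = 151.512.
Under uncorrelated errors the observed covariances equal the true-score covariances, so only the own-variance terms attenuate.
True-score variance = [10.9²·0.80 + 8.3²·0.86] − 36.188 = 154.293 − 36.188 = 118.105.
Reliability = 118.105 / 151.512 = 0.7795.

0.7795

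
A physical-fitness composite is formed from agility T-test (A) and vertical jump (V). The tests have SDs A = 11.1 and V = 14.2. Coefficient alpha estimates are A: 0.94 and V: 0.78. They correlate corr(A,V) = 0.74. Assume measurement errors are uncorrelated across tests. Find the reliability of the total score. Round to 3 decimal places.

0.907

Var(A+V) = 11.1² + 14.2² + 2·[11.1·14.2·0.74] = 324.85 + 233.278 = 558.128.
Because errors are independent across components, Cov(Tᵢ,Tⱼ) = Cov(Xᵢ,Xⱼ); the off-diagonal part of the true-score variance is the same as above.
True-score variance = [11.1²·0.94 + 14.2²·0.78] + 233.278 = 273.097 + 233.278 = 506.374.
Reliability = 506.374 / 558.128 = 0.907.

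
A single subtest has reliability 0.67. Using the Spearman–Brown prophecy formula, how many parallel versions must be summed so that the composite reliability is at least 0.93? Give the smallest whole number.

7

k ≥ ρ*(1−ρ₁)/(ρ₁(1−ρ*)) = 0.93·0.33 / (0.67·0.07) = 6.544.
Smallest integer k = 7.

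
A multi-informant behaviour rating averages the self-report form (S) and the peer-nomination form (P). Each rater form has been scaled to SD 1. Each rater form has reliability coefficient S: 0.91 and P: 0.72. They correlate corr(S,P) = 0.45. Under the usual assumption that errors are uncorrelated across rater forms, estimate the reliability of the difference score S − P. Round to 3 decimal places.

Var(S−P) = 1 + 1 − 2·0.45 = 2 − 0.9 = 1.1.
With uncorrelated errors the cross-covariances are all true-score covariance, so they carry over unchanged; only the diagonal terms shrink to ρᵢσᵢ².
True-score variance = [0.91 + 0.72] − 0.9 = 1.63 − 0.9 = 0.73.
Reliability = 0.73 / 1.1 = 0.664.

0.664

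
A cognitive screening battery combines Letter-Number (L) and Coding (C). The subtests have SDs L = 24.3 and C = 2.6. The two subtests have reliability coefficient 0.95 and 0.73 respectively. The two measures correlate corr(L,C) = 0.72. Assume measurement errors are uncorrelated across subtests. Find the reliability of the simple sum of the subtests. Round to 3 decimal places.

0.954

Var(L+C) = 24.3² + 2.6² + 2·[24.3·2.6·0.72] = 597.25 + 90.9792 = 688.229.
Because errors are independent across components, Cov(Tᵢ,Tⱼ) = Cov(Xᵢ,Xⱼ); the off-diagonal part of the true-score variance is the same as above.
True-score variance = [24.3²·0.95 + 2.6²·0.73] + 90.9792 = 565.9 + 90.9792 = 656.88.
Reliability = 656.88 / 688.229 = 0.954.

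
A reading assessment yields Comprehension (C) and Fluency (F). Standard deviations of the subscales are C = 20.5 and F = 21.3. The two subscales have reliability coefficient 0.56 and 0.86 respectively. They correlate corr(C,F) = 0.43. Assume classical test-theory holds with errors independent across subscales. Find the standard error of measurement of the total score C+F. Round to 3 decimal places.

15.762

Var(total) = 873.94 + 375.519 = 1249.46.
True-score variance = 625.513 + 375.519 = 1001.03, so reliability = 0.8012.
Error variance = 1249.46 − 1001.03 = 248.427; SEM = √248.427 = 15.762.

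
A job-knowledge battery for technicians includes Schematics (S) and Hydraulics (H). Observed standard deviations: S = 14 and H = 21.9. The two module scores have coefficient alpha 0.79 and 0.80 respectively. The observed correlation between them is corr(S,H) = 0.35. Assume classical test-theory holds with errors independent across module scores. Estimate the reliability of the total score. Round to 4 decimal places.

0.8460

Var(S+H) = 14² + 21.9² + 2·[14·21.9·0.35] = 675.61 + 214.62 = 890.23.
With uncorrelated errors the cross-covariances are all true-score covariance, so they carry over unchanged; only the diagonal terms shrink to ρᵢσᵢ².
True-score variance = [14²·0.79 + 21.9²·0.80] + 214.62 = 538.528 + 214.62 = 753.148.
Reliability = 753.148 / 890.23 = 0.8460.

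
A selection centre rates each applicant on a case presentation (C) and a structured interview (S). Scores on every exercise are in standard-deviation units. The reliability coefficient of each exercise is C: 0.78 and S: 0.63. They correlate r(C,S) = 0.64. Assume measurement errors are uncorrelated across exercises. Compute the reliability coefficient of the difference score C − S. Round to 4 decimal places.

0.1806

Var(C−S) = 1 + 1 − 2·0.64 = 2 − 1.28 = 0.72.
Under uncorrelated errors the observed covariances equal the true-score covariances, so only the own-variance terms attenuate.
True-score variance = [0.78 + 0.63] − 1.28 = 1.41 − 1.28 = 0.13.
Reliability = 0.13 / 0.72 = 0.1806.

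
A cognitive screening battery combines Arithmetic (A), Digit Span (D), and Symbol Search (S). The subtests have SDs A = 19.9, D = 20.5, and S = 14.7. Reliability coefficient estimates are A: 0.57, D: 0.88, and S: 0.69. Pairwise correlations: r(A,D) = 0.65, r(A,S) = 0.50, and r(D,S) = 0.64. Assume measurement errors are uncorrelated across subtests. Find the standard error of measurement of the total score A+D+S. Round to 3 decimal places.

Var(total) = 1032.35 + 1208.59 = 2240.94.
True-score variance = 744.648 + 1208.59 = 1953.24, so reliability = 0.8716.
Error variance = 2240.94 − 1953.24 = 287.702; SEM = √287.702 = 16.962.

16.962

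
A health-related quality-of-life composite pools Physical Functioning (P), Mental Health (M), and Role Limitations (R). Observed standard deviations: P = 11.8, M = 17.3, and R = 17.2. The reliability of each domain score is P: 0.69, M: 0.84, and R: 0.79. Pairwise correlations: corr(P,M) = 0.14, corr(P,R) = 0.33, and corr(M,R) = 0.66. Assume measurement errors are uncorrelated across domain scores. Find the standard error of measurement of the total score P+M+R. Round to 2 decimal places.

Var(total) = 734.37 + 583.892 = 1318.26.
True-score variance = 581.193 + 583.892 = 1165.08, so reliability = 0.8838.
Error variance = 1318.26 − 1165.08 = 153.177; SEM = √153.177 = 12.38.

12.38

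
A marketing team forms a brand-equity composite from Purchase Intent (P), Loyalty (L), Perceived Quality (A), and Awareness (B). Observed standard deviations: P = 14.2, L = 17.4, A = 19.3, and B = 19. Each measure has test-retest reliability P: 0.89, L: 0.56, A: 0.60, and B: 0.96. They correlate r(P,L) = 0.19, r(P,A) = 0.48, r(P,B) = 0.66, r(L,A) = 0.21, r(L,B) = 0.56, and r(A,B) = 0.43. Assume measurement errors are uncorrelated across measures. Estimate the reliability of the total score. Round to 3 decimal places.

0.885

Var(P+L+A+B) = 14.2² + 17.4² + 19.3² + 19² + 2·[14.2·17.4·0.19 + 14.2·19.3·0.48 + 14.2·19·0.66 + 17.4·19.3·0.21 + 17.4·19·0.56 + 19.3·19·0.43] = 1237.89 + 1539.8 = 2777.69.
Under uncorrelated errors the observed covariances equal the true-score covariances, so only the own-variance terms attenuate.
True-score variance = [14.2²·0.89 + 17.4²·0.56 + 19.3²·0.60 + 19²·0.96] + 1539.8 = 919.059 + 1539.8 = 2458.86.
Reliability = 2458.86 / 2777.69 = 0.885.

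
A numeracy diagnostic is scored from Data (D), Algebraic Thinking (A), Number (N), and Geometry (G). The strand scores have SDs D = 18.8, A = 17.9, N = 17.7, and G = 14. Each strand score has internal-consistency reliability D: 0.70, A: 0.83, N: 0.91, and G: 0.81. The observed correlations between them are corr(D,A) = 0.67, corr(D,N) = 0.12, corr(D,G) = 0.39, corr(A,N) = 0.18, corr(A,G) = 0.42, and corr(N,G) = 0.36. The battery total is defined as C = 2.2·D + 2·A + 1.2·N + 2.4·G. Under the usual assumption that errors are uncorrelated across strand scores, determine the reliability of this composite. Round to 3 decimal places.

Var(C) = 2.2²·18.8² + 2²·17.9² + 1.2²·17.7² + 2.4²·14² + 2·[4.4·18.8·17.9·0.67 + 2.64·18.8·17.7·0.12 + 5.28·18.8·14·0.39 + 2.4·17.9·17.7·0.18 + 4.8·17.9·14·0.42 + 2.88·17.7·14·0.36] = 4572.39 + 5076.92 = 9649.31.
Under uncorrelated errors the observed covariances equal the true-score covariances, so only the own-variance terms attenuate.
True-score variance = [2.2²·18.8²·0.70 + 2²·17.9²·0.83 + 1.2²·17.7²·0.91 + 2.4²·14²·0.81] + 5076.92 = 3586.21 + 5076.92 = 8663.13.
Reliability = 8663.13 / 9649.31 = 0.898.

0.898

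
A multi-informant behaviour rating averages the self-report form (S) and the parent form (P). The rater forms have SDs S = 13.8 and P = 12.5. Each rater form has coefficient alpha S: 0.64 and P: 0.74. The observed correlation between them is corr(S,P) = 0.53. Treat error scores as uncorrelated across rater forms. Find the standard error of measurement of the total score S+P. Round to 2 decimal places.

Var(total) = 346.69 + 182.85 = 529.54.
True-score variance = 237.507 + 182.85 = 420.357, so reliability = 0.7938.
Error variance = 529.54 − 420.357 = 109.183; SEM = √109.183 = 10.45.

10.45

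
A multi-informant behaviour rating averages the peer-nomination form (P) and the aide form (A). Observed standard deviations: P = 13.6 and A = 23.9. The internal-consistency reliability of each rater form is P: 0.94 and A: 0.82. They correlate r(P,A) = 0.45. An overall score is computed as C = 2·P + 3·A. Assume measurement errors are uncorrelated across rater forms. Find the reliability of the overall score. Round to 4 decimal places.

Var(C) = 2²·13.6² + 3²·23.9² + 2·[6·13.6·23.9·0.45] = 5880.73 + 1755.22 = 7635.95.
Because errors are independent across components, Cov(Tᵢ,Tⱼ) = Cov(Xᵢ,Xⱼ); the off-diagonal part of the true-score variance is the same as above.
True-score variance = [2²·13.6²·0.94 + 3²·23.9²·0.82] + 1755.22 = 4910.98 + 1755.22 = 6666.2.
Reliability = 6666.2 / 7635.95 = 0.8730.

0.8730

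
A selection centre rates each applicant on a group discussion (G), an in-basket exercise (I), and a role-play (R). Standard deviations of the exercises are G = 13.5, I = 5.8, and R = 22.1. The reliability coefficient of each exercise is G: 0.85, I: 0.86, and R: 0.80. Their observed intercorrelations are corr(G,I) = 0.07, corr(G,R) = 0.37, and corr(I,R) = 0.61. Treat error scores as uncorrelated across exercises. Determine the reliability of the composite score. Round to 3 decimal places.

Var(G+I+R) = 13.5² + 5.8² + 22.1² + 2·[13.5·5.8·0.07 + 13.5·22.1·0.37 + 5.8·22.1·0.61] = 704.3 + 388.121 = 1092.42.
Because errors are independent across components, Cov(Tᵢ,Tⱼ) = Cov(Xᵢ,Xⱼ); the off-diagonal part of the true-score variance is the same as above.
True-score variance = [13.5²·0.85 + 5.8²·0.86 + 22.1²·0.80] + 388.121 = 574.571 + 388.121 = 962.692.
Reliability = 962.692 / 1092.42 = 0.881.

0.881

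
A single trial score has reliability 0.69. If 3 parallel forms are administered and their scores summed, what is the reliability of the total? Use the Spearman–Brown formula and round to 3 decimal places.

ρ_k = kρ / (1 + (k−1)ρ) = 3·0.69 / (1 + 2·0.69) = 2.070 / 2.380 = 0.870.

0.870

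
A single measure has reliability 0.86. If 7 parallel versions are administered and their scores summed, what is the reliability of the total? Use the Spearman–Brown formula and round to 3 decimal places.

ρ_k = kρ / (1 + (k−1)ρ) = 7·0.86 / (1 + 6·0.86) = 6.020 / 6.160 = 0.977.

0.977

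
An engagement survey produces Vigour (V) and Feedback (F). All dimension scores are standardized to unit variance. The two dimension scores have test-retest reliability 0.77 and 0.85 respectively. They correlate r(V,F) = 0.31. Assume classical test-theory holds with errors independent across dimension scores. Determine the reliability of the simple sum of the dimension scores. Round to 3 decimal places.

Var(V+F) = 2 + 2·[0.31] = 2 + 0.62 = 2.62.
Under uncorrelated errors the observed covariances equal the true-score covariances, so only the own-variance terms attenuate.
True-score variance = [0.77 + 0.85] + 0.62 = 1.62 + 0.62 = 2.24.
Reliability = 2.24 / 2.62 = 0.855.

0.855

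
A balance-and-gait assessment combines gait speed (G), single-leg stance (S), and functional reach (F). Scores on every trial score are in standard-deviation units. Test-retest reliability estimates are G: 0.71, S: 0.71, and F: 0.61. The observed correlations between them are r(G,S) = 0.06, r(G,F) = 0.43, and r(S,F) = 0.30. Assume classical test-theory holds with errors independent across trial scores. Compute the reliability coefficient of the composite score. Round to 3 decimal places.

0.788

Var(G+S+F) = 3 + 2·[0.06 + 0.43 + 0.30] = 3 + 1.58 = 4.58.
Because errors are independent across components, Cov(Tᵢ,Tⱼ) = Cov(Xᵢ,Xⱼ); the off-diagonal part of the true-score variance is the same as above.
True-score variance = [0.71 + 0.71 + 0.61] + 1.58 = 2.03 + 1.58 = 3.61.
Reliability = 3.61 / 4.58 = 0.788.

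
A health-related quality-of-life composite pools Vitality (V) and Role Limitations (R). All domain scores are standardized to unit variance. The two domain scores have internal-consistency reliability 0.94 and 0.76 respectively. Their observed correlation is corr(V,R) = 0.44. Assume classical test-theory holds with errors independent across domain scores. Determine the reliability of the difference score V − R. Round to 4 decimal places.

0.7321

Var(V−R) = 1 + 1 − 2·0.44 = 2 − 0.88 = 1.12.
Under uncorrelated errors the observed covariances equal the true-score covariances, so only the own-variance terms attenuate.
True-score variance = [0.94 + 0.76] − 0.88 = 1.7 − 0.88 = 0.82.
Reliability = 0.82 / 1.12 = 0.7321.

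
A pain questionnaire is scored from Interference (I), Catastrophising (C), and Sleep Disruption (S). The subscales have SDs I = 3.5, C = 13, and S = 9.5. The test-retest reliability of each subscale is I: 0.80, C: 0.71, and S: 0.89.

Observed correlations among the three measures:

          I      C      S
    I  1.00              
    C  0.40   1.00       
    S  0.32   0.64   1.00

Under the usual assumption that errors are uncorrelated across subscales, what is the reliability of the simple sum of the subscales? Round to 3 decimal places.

Var(I+C+S) = 3.5² + 13² + 9.5² + 2·[3.5·13·0.40 + 3.5·9.5·0.32 + 13·9.5·0.64] = 271.5 + 215.76 = 487.26.
With uncorrelated errors the cross-covariances are all true-score covariance, so they carry over unchanged; only the diagonal terms shrink to ρᵢσᵢ².
True-score variance = [3.5²·0.80 + 13²·0.71 + 9.5²·0.89] + 215.76 = 210.113 + 215.76 = 425.873.
Reliability = 425.873 / 487.26 = 0.874.

0.874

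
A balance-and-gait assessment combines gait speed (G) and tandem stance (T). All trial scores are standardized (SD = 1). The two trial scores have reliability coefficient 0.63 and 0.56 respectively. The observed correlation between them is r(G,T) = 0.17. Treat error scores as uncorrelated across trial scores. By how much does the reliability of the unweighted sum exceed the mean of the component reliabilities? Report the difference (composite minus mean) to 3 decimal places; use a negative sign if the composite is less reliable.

0.059

Var(sum) = 2 + 0.34 = 2.34; true-score variance = 1.19 + 0.34 = 1.53; composite reliability = 0.6538.
Mean component reliability = 0.5950.
Difference = 0.6538 − 0.5950 = 0.059.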